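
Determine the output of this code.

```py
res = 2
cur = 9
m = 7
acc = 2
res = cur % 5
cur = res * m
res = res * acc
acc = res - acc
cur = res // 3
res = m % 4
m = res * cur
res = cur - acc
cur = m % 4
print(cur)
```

res = 9%5 = 4
cur = 4*7 = 28
res = 4*2 = 8
acc = 8-2 = 6
cur = 8//3 = 2
res = 7%4 = 3
m = 3*2 = 6
res = 2-6 = -4
cur = 6%4 = 2

2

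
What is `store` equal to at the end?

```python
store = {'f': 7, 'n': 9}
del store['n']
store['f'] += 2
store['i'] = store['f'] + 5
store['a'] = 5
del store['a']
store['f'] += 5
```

del 'n' → {'f': 7}
store['f'] = 7+2 = 9 → {'f': 9}
store['i'] = store['f']+5 = 14 → {'f': 9, 'i': 14}
store['a'] = 5 → {'f': 9, 'i': 14, 'a': 5}
del 'a' → {'f': 9, 'i': 14}
store['f'] = 9+5 = 14 → {'f': 14, 'i': 14}

{'f': 14, 'i': 14}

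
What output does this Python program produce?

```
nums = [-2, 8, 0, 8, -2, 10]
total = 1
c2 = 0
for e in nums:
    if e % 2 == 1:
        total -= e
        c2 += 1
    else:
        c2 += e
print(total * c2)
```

e=-2: not odd; c2=-2
e=8: not odd; c2=6
e=0: not odd; c2=6
e=8: not odd; c2=14
e=-2: not odd; c2=12
e=10: not odd; c2=22
total*c2 = 1*22 = 22

22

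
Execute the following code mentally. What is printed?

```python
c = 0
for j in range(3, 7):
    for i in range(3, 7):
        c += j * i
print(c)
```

j=3,i=3: c = 0+9 = 9
j=3,i=4: c = 9+12 = 21
j=3,i=5: c = 21+15 = 36
j=3,i=6: c = 36+18 = 54
j=4,i=3: c = 54+12 = 66
j=4,i=4: c = 66+16 = 82
j=4,i=5: c = 82+20 = 102
j=4,i=6: c = 102+24 = 126
j=5,i=3: c = 126+15 = 141
j=5,i=4: c = 141+20 = 161
j=5,i=5: c = 161+25 = 186
j=5,i=6: c = 186+30 = 216
j=6,i=3: c = 216+18 = 234
j=6,i=4: c = 234+24 = 258
j=6,i=5: c = 258+30 = 288
j=6,i=6: c = 288+36 = 324

324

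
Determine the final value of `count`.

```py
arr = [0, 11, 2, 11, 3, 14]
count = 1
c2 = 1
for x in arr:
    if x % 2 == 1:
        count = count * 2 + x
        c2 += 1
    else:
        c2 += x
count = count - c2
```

x=0: not odd; c2=1
x=11: odd, count = 1*2+11 = 13; c2=2
x=2: not odd; c2=4
x=11: odd, count = 13*2+11 = 37; c2=5
x=3: odd, count = 37*2+3 = 77; c2=6
x=14: not odd; c2=20
count-c2 = 77-20 = 57

57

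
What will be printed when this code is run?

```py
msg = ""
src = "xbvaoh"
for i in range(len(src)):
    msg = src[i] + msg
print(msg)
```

i=0: prepend 'x' → 'x'
i=1: prepend 'b' → 'bx'
i=2: prepend 'v' → 'vbx'
i=3: prepend 'a' → 'avbx'
i=4: prepend 'o' → 'oavbx'
i=5: prepend 'h' → 'hoavbx'

hoavbx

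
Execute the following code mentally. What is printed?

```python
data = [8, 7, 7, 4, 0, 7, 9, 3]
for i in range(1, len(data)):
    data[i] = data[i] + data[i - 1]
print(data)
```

[8, 15, 22, 26, 26, 33, 42, 45]

i=1: data[1] = 7+8 = 15 → [8, 15, 7, 4, 0, 7, 9, 3]
i=2: data[2] = 7+15 = 22 → [8, 15, 22, 4, 0, 7, 9, 3]
i=3: data[3] = 4+22 = 26 → [8, 15, 22, 26, 0, 7, 9, 3]
i=4: data[4] = 0+26 = 26 → [8, 15, 22, 26, 26, 7, 9, 3]
i=5: data[5] = 7+26 = 33 → [8, 15, 22, 26, 26, 33, 9, 3]
i=6: data[6] = 9+33 = 42 → [8, 15, 22, 26, 26, 33, 42, 3]
i=7: data[7] = 3+42 = 45 → [8, 15, 22, 26, 26, 33, 42, 45]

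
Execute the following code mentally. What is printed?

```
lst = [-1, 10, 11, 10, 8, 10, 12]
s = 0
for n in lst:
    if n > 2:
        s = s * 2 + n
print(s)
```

n=-1: not >2
n=10: >2, s = 0*2+10 = 10
n=11: >2, s = 10*2+11 = 31
n=10: >2, s = 31*2+10 = 72
n=8: >2, s = 72*2+8 = 152
n=10: >2, s = 152*2+10 = 314
n=12: >2, s = 314*2+12 = 640

640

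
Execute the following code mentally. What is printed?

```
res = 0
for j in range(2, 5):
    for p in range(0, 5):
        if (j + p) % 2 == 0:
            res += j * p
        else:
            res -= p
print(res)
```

j=2,p=0: even sum, res = 0+0 = 0
j=2,p=1: odd sum, res = 0-1 = -1
j=2,p=2: even sum, res = (-1)+4 = 3
j=2,p=3: odd sum, res = 3-3 = 0
j=2,p=4: even sum, res = 0+8 = 8
j=3,p=0: odd sum, res = 8-0 = 8
j=3,p=1: even sum, res = 8+3 = 11
j=3,p=2: odd sum, res = 11-2 = 9
j=3,p=3: even sum, res = 9+9 = 18
j=3,p=4: odd sum, res = 18-4 = 14
j=4,p=0: even sum, res = 14+0 = 14
j=4,p=1: odd sum, res = 14-1 = 13
j=4,p=2: even sum, res = 13+8 = 21
j=4,p=3: odd sum, res = 21-3 = 18
j=4,p=4: even sum, res = 18+16 = 34

34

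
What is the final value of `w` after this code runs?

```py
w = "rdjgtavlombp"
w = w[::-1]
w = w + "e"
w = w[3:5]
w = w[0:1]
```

reverse → 'pbmolvatgjdr'
+ 'e' → 'pbmolvatgjdre'
slice [3:5] → 'ol'
slice [0:1] → 'o'

'o'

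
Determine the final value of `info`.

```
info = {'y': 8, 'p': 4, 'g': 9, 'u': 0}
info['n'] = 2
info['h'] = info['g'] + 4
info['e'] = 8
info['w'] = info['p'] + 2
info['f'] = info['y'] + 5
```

{'y': 8, 'p': 4, 'g': 9, 'u': 0, 'n': 2, 'h': 13, 'e': 8, 'w': 6, 'f': 13}

info['n'] = 2 → {'y': 8, 'p': 4, 'g': 9, 'u': 0, 'n': 2}
info['h'] = info['g']+4 = 13 → {'y': 8, 'p': 4, 'g': 9, 'u': 0, 'n': 2, 'h': 13}
info['e'] = 8 → {'y': 8, 'p': 4, 'g': 9, 'u': 0, 'n': 2, 'h': 13, 'e': 8}
info['w'] = info['p']+2 = 6 → {'y': 8, 'p': 4, 'g': 9, 'u': 0, 'n': 2, 'h': 13, 'e': 8, 'w': 6}
info['f'] = info['y']+5 = 13 → {'y': 8, 'p': 4, 'g': 9, 'u': 0, 'n': 2, 'h': 13, 'e': 8, 'w': 6, 'f': 13}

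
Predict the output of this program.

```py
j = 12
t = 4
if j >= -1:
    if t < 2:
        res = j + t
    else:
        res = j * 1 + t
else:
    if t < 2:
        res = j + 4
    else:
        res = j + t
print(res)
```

j=12, t=4
j >= -1 is True; t < 2 is False
→ res = j * 1 + t = 16

16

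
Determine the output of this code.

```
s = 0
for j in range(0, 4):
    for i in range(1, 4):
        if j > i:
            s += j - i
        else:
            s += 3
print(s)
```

31

j=0,i=1: not 0>1, s = 0+3 = 3
j=0,i=2: not 0>2, s = 3+3 = 6
j=0,i=3: not 0>3, s = 6+3 = 9
j=1,i=1: not 1>1, s = 9+3 = 12
j=1,i=2: not 1>2, s = 12+3 = 15
j=1,i=3: not 1>3, s = 15+3 = 18
j=2,i=1: 2>1, s = 18+1 = 19
j=2,i=2: not 2>2, s = 19+3 = 22
j=2,i=3: not 2>3, s = 22+3 = 25
j=3,i=1: 3>1, s = 25+2 = 27
j=3,i=2: 3>2, s = 27+1 = 28
j=3,i=3: not 3>3, s = 28+3 = 31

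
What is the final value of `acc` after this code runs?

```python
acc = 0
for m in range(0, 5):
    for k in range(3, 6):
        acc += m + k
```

m=0,k=3: acc = 0+3 = 3
m=0,k=4: acc = 3+4 = 7
m=0,k=5: acc = 7+5 = 12
m=1,k=3: acc = 12+4 = 16
m=1,k=4: acc = 16+5 = 21
m=1,k=5: acc = 21+6 = 27
m=2,k=3: acc = 27+5 = 32
m=2,k=4: acc = 32+6 = 38
m=2,k=5: acc = 38+7 = 45
m=3,k=3: acc = 45+6 = 51
m=3,k=4: acc = 51+7 = 58
m=3,k=5: acc = 58+8 = 66
m=4,k=3: acc = 66+7 = 73
m=4,k=4: acc = 73+8 = 81
m=4,k=5: acc = 81+9 = 90

90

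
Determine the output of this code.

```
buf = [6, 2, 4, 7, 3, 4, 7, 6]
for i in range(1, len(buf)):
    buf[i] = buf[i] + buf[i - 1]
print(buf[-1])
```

i=1: buf[1] = 2+6 = 8 → [6, 8, 4, 7, 3, 4, 7, 6]
i=2: buf[2] = 4+8 = 12 → [6, 8, 12, 7, 3, 4, 7, 6]
i=3: buf[3] = 7+12 = 19 → [6, 8, 12, 19, 3, 4, 7, 6]
i=4: buf[4] = 3+19 = 22 → [6, 8, 12, 19, 22, 4, 7, 6]
i=5: buf[5] = 4+22 = 26 → [6, 8, 12, 19, 22, 26, 7, 6]
i=6: buf[6] = 7+26 = 33 → [6, 8, 12, 19, 22, 26, 33, 6]
i=7: buf[7] = 6+33 = 39 → [6, 8, 12, 19, 22, 26, 33, 39]

39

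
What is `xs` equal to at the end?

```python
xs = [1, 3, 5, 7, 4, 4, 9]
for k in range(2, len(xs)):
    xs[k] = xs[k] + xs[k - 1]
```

[1, 3, 8, 15, 19, 23, 32]

k=2: xs[2] = 5+3 = 8 → [1, 3, 8, 7, 4, 4, 9]
k=3: xs[3] = 7+8 = 15 → [1, 3, 8, 15, 4, 4, 9]
k=4: xs[4] = 4+15 = 19 → [1, 3, 8, 15, 19, 4, 9]
k=5: xs[5] = 4+19 = 23 → [1, 3, 8, 15, 19, 23, 9]
k=6: xs[6] = 9+23 = 32 → [1, 3, 8, 15, 19, 23, 32]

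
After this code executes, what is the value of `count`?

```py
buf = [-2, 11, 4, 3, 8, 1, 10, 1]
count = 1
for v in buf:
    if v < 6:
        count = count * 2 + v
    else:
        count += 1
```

v=-2: <6, count = 1*2+(-2) = 0
v=11: not <6, count = 0+1 = 1
v=4: <6, count = 1*2+4 = 6
v=3: <6, count = 6*2+3 = 15
v=8: not <6, count = 15+1 = 16
v=1: <6, count = 16*2+1 = 33
v=10: not <6, count = 33+1 = 34
v=1: <6, count = 34*2+1 = 69

69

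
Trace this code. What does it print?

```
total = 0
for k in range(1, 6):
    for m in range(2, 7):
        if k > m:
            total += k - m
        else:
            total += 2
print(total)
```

48

k=1,m=2: not 1>2, total = 0+2 = 2
k=1,m=3: not 1>3, total = 2+2 = 4
k=1,m=4: not 1>4, total = 4+2 = 6
k=1,m=5: not 1>5, total = 6+2 = 8
k=1,m=6: not 1>6, total = 8+2 = 10
k=2,m=2: not 2>2, total = 10+2 = 12
k=2,m=3: not 2>3, total = 12+2 = 14
k=2,m=4: not 2>4, total = 14+2 = 16
k=2,m=5: not 2>5, total = 16+2 = 18
k=2,m=6: not 2>6, total = 18+2 = 20
k=3,m=2: 3>2, total = 20+1 = 21
k=3,m=3: not 3>3, total = 21+2 = 23
k=3,m=4: not 3>4, total = 23+2 = 25
k=3,m=5: not 3>5, total = 25+2 = 27
k=3,m=6: not 3>6, total = 27+2 = 29
k=4,m=2: 4>2, total = 29+2 = 31
k=4,m=3: 4>3, total = 31+1 = 32
k=4,m=4: not 4>4, total = 32+2 = 34
k=4,m=5: not 4>5, total = 34+2 = 36
k=4,m=6: not 4>6, total = 36+2 = 38
k=5,m=2: 5>2, total = 38+3 = 41
k=5,m=3: 5>3, total = 41+2 = 43
k=5,m=4: 5>4, total = 43+1 = 44
k=5,m=5: not 5>5, total = 44+2 = 46
k=5,m=6: not 5>6, total = 46+2 = 48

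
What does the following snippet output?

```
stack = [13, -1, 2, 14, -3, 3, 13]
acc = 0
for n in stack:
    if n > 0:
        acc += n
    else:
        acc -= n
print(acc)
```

49

n=13: >0, acc = 0+13 = 13
n=-1: not >0, acc = 13-(-1) = 14
n=2: >0, acc = 14+2 = 16
n=14: >0, acc = 16+14 = 30
n=-3: not >0, acc = 30-(-3) = 33
n=3: >0, acc = 33+3 = 36
n=13: >0, acc = 36+13 = 49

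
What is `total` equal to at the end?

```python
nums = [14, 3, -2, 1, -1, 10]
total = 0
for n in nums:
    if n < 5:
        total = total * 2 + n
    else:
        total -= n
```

n=14: not <5, total = 0-14 = -14
n=3: <5, total = (-14)*2+3 = -25
n=-2: <5, total = (-25)*2+(-2) = -52
n=1: <5, total = (-52)*2+1 = -103
n=-1: <5, total = (-103)*2+(-1) = -207
n=10: not <5, total = (-207)-10 = -217

-217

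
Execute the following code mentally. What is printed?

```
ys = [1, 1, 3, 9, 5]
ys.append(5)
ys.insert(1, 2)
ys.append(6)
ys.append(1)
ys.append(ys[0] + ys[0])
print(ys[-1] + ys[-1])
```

4

append 5 → [1, 1, 3, 9, 5, 5]
insert 2 at 1 → [1, 2, 1, 3, 9, 5, 5]
append 6 → [1, 2, 1, 3, 9, 5, 5, 6]
append 1 → [1, 2, 1, 3, 9, 5, 5, 6, 1]
append ys[0]+ys[0] = 1+1 = 2 → [1, 2, 1, 3, 9, 5, 5, 6, 1, 2]
ys[-1]+ys[-1] = 2+2 = 4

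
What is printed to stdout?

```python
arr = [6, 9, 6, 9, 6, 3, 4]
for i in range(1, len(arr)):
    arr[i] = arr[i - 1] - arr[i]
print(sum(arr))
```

i=1: arr[1] = 6-9 = -3 → [6, -3, 6, 9, 6, 3, 4]
i=2: arr[2] = (-3)-6 = -9 → [6, -3, -9, 9, 6, 3, 4]
i=3: arr[3] = (-9)-9 = -18 → [6, -3, -9, -18, 6, 3, 4]
i=4: arr[4] = (-18)-6 = -24 → [6, -3, -9, -18, -24, 3, 4]
i=5: arr[5] = (-24)-3 = -27 → [6, -3, -9, -18, -24, -27, 4]
i=6: arr[6] = (-27)-4 = -31 → [6, -3, -9, -18, -24, -27, -31]
sum = -106

-106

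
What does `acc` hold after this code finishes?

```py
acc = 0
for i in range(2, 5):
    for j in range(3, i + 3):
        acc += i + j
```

i=2,j=3: acc = 0+5 = 5
i=2,j=4: acc = 5+6 = 11
i=3,j=3: acc = 11+6 = 17
i=3,j=4: acc = 17+7 = 24
i=3,j=5: acc = 24+8 = 32
i=4,j=3: acc = 32+7 = 39
i=4,j=4: acc = 39+8 = 47
i=4,j=5: acc = 47+9 = 56
i=4,j=6: acc = 56+10 = 66

66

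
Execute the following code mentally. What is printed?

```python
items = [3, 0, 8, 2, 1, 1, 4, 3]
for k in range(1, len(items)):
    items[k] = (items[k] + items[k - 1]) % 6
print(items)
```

k=1: items[1] = (0+3)%6 = 3 → [3, 3, 8, 2, 1, 1, 4, 3]
k=2: items[2] = (8+3)%6 = 5 → [3, 3, 5, 2, 1, 1, 4, 3]
k=3: items[3] = (2+5)%6 = 1 → [3, 3, 5, 1, 1, 1, 4, 3]
k=4: items[4] = (1+1)%6 = 2 → [3, 3, 5, 1, 2, 1, 4, 3]
k=5: items[5] = (1+2)%6 = 3 → [3, 3, 5, 1, 2, 3, 4, 3]
k=6: items[6] = (4+3)%6 = 1 → [3, 3, 5, 1, 2, 3, 1, 3]
k=7: items[7] = (3+1)%6 = 4 → [3, 3, 5, 1, 2, 3, 1, 4]

[3, 3, 5, 1, 2, 3, 1, 4]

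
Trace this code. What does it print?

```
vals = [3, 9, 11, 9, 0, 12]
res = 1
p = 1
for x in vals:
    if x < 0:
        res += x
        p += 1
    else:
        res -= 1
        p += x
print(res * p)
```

x=3: not <0, res = 1-1 = 0; p=4
x=9: not <0, res = 0-1 = -1; p=13
x=11: not <0, res = (-1)-1 = -2; p=24
x=9: not <0, res = (-2)-1 = -3; p=33
x=0: not <0, res = (-3)-1 = -4; p=33
x=12: not <0, res = (-4)-1 = -5; p=45
res*p = (-5)*45 = -225

-225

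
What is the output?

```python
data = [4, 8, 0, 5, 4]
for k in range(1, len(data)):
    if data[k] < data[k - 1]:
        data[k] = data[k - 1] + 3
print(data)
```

k=1: 8>=4, unchanged → [4, 8, 0, 5, 4]
k=2: 0<8, data[2] = 8+3 = 11 → [4, 8, 11, 5, 4]
k=3: 5<11, data[3] = 11+3 = 14 → [4, 8, 11, 14, 4]
k=4: 4<14, data[4] = 14+3 = 17 → [4, 8, 11, 14, 17]

[4, 8, 11, 14, 17]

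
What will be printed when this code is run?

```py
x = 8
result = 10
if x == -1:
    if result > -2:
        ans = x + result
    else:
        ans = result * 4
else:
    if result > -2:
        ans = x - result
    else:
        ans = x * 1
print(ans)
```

-2

x=8, result=10
x == -1 is False; result > -2 is True
→ ans = x - result = -2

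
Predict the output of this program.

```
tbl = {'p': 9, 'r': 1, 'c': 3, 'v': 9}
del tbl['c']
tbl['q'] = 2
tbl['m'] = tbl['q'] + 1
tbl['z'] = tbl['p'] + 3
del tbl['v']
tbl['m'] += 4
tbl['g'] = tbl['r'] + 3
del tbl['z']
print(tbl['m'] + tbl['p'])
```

16

del 'c' → {'p': 9, 'r': 1, 'v': 9}
tbl['q'] = 2 → {'p': 9, 'r': 1, 'v': 9, 'q': 2}
tbl['m'] = tbl['q']+1 = 3 → {'p': 9, 'r': 1, 'v': 9, 'q': 2, 'm': 3}
tbl['z'] = tbl['p']+3 = 12 → {'p': 9, 'r': 1, 'v': 9, 'q': 2, 'm': 3, 'z': 12}
del 'v' → {'p': 9, 'r': 1, 'q': 2, 'm': 3, 'z': 12}
tbl['m'] = 3+4 = 7 → {'p': 9, 'r': 1, 'q': 2, 'm': 7, 'z': 12}
tbl['g'] = tbl['r']+3 = 4 → {'p': 9, 'r': 1, 'q': 2, 'm': 7, 'z': 12, 'g': 4}
del 'z' → {'p': 9, 'r': 1, 'q': 2, 'm': 7, 'g': 4}
tbl['m']+tbl['p'] = 7+9 = 16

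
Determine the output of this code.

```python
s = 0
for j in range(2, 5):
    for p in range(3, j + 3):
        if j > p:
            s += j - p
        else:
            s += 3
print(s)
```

25

j=2,p=3: not 2>3, s = 0+3 = 3
j=2,p=4: not 2>4, s = 3+3 = 6
j=3,p=3: not 3>3, s = 6+3 = 9
j=3,p=4: not 3>4, s = 9+3 = 12
j=3,p=5: not 3>5, s = 12+3 = 15
j=4,p=3: 4>3, s = 15+1 = 16
j=4,p=4: not 4>4, s = 16+3 = 19
j=4,p=5: not 4>5, s = 19+3 = 22
j=4,p=6: not 4>6, s = 22+3 = 25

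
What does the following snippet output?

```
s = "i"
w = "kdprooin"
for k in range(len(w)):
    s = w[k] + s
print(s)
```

k=0: prepend 'k' → 'ki'
k=1: prepend 'd' → 'dki'
k=2: prepend 'p' → 'pdki'
k=3: prepend 'r' → 'rpdki'
k=4: prepend 'o' → 'orpdki'
k=5: prepend 'o' → 'oorpdki'
k=6: prepend 'i' → 'ioorpdki'
k=7: prepend 'n' → 'nioorpdki'

nioorpdki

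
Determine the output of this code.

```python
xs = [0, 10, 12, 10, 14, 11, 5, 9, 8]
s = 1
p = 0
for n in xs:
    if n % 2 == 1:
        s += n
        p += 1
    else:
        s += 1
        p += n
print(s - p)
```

-25

n=0: not odd, s = 1+1 = 2; p=0
n=10: not odd, s = 2+1 = 3; p=10
n=12: not odd, s = 3+1 = 4; p=22
n=10: not odd, s = 4+1 = 5; p=32
n=14: not odd, s = 5+1 = 6; p=46
n=11: odd, s = 6+11 = 17; p=47
n=5: odd, s = 17+5 = 22; p=48
n=9: odd, s = 22+9 = 31; p=49
n=8: not odd, s = 31+1 = 32; p=57
s-p = 32-57 = -25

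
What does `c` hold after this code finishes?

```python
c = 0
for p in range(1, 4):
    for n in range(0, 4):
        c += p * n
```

p=1,n=0: c = 0+0 = 0
p=1,n=1: c = 0+1 = 1
p=1,n=2: c = 1+2 = 3
p=1,n=3: c = 3+3 = 6
p=2,n=0: c = 6+0 = 6
p=2,n=1: c = 6+2 = 8
p=2,n=2: c = 8+4 = 12
p=2,n=3: c = 12+6 = 18
p=3,n=0: c = 18+0 = 18
p=3,n=1: c = 18+3 = 21
p=3,n=2: c = 21+6 = 27
p=3,n=3: c = 27+9 = 36

36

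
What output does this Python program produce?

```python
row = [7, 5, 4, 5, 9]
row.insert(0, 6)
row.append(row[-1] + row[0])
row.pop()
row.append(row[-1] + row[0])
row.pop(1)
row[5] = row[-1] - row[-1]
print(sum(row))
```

29

insert 6 at 0 → [6, 7, 5, 4, 5, 9]
append row[-1]+row[0] = 9+6 = 15 → [6, 7, 5, 4, 5, 9, 15]
pop() removes 15 → [6, 7, 5, 4, 5, 9]
append row[-1]+row[0] = 9+6 = 15 → [6, 7, 5, 4, 5, 9, 15]
pop(1) removes 7 → [6, 5, 4, 5, 9, 15]
row[5] = row[-1]-row[-1] = 15-15 = 0 → [6, 5, 4, 5, 9, 0]
sum = 29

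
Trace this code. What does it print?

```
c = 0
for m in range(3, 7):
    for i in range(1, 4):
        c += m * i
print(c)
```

m=3,i=1: c = 0+3 = 3
m=3,i=2: c = 3+6 = 9
m=3,i=3: c = 9+9 = 18
m=4,i=1: c = 18+4 = 22
m=4,i=2: c = 22+8 = 30
m=4,i=3: c = 30+12 = 42
m=5,i=1: c = 42+5 = 47
m=5,i=2: c = 47+10 = 57
m=5,i=3: c = 57+15 = 72
m=6,i=1: c = 72+6 = 78
m=6,i=2: c = 78+12 = 90
m=6,i=3: c = 90+18 = 108

108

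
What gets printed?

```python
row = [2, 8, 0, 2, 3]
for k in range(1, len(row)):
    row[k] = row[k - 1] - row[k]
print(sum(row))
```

-29

k=1: row[1] = 2-8 = -6 → [2, -6, 0, 2, 3]
k=2: row[2] = (-6)-0 = -6 → [2, -6, -6, 2, 3]
k=3: row[3] = (-6)-2 = -8 → [2, -6, -6, -8, 3]
k=4: row[4] = (-8)-3 = -11 → [2, -6, -6, -8, -11]
sum = -29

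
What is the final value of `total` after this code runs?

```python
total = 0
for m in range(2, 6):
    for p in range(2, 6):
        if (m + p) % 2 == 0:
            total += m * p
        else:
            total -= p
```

m=2,p=2: even sum, total = 0+4 = 4
m=2,p=3: odd sum, total = 4-3 = 1
m=2,p=4: even sum, total = 1+8 = 9
m=2,p=5: odd sum, total = 9-5 = 4
m=3,p=2: odd sum, total = 4-2 = 2
m=3,p=3: even sum, total = 2+9 = 11
m=3,p=4: odd sum, total = 11-4 = 7
m=3,p=5: even sum, total = 7+15 = 22
m=4,p=2: even sum, total = 22+8 = 30
m=4,p=3: odd sum, total = 30-3 = 27
m=4,p=4: even sum, total = 27+16 = 43
m=4,p=5: odd sum, total = 43-5 = 38
m=5,p=2: odd sum, total = 38-2 = 36
m=5,p=3: even sum, total = 36+15 = 51
m=5,p=4: odd sum, total = 51-4 = 47
m=5,p=5: even sum, total = 47+25 = 72

72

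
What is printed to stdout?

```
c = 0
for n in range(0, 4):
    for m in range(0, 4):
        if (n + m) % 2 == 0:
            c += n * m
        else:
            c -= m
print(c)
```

8

n=0,m=0: even sum, c = 0+0 = 0
n=0,m=1: odd sum, c = 0-1 = -1
n=0,m=2: even sum, c = (-1)+0 = -1
n=0,m=3: odd sum, c = (-1)-3 = -4
n=1,m=0: odd sum, c = (-4)-0 = -4
n=1,m=1: even sum, c = (-4)+1 = -3
n=1,m=2: odd sum, c = (-3)-2 = -5
n=1,m=3: even sum, c = (-5)+3 = -2
n=2,m=0: even sum, c = (-2)+0 = -2
n=2,m=1: odd sum, c = (-2)-1 = -3
n=2,m=2: even sum, c = (-3)+4 = 1
n=2,m=3: odd sum, c = 1-3 = -2
n=3,m=0: odd sum, c = (-2)-0 = -2
n=3,m=1: even sum, c = (-2)+3 = 1
n=3,m=2: odd sum, c = 1-2 = -1
n=3,m=3: even sum, c = (-1)+9 = 8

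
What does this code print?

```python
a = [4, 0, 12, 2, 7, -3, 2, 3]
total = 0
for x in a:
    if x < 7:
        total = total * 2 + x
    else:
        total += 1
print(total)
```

163

x=4: <7, total = 0*2+4 = 4
x=0: <7, total = 4*2+0 = 8
x=12: not <7, total = 8+1 = 9
x=2: <7, total = 9*2+2 = 20
x=7: not <7, total = 20+1 = 21
x=-3: <7, total = 21*2+(-3) = 39
x=2: <7, total = 39*2+2 = 80
x=3: <7, total = 80*2+3 = 163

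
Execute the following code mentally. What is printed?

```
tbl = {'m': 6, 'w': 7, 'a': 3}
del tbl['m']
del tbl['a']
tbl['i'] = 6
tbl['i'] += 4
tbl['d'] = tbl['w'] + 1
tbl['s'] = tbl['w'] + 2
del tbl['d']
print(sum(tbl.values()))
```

26

del 'm' → {'w': 7, 'a': 3}
del 'a' → {'w': 7}
tbl['i'] = 6 → {'w': 7, 'i': 6}
tbl['i'] = 6+4 = 10 → {'w': 7, 'i': 10}
tbl['d'] = tbl['w']+1 = 8 → {'w': 7, 'i': 10, 'd': 8}
tbl['s'] = tbl['w']+2 = 9 → {'w': 7, 'i': 10, 'd': 8, 's': 9}
del 'd' → {'w': 7, 'i': 10, 's': 9}
sum of values = 26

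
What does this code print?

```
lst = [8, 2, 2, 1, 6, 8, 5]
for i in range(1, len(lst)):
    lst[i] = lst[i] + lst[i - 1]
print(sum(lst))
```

i=1: lst[1] = 2+8 = 10 → [8, 10, 2, 1, 6, 8, 5]
i=2: lst[2] = 2+10 = 12 → [8, 10, 12, 1, 6, 8, 5]
i=3: lst[3] = 1+12 = 13 → [8, 10, 12, 13, 6, 8, 5]
i=4: lst[4] = 6+13 = 19 → [8, 10, 12, 13, 19, 8, 5]
i=5: lst[5] = 8+19 = 27 → [8, 10, 12, 13, 19, 27, 5]
i=6: lst[6] = 5+27 = 32 → [8, 10, 12, 13, 19, 27, 32]
sum = 121

121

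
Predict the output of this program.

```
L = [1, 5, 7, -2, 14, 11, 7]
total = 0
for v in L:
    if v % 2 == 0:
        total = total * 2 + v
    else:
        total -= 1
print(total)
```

-4

v=1: not even, total = 0-1 = -1
v=5: not even, total = (-1)-1 = -2
v=7: not even, total = (-2)-1 = -3
v=-2: even, total = (-3)*2+(-2) = -8
v=14: even, total = (-8)*2+14 = -2
v=11: not even, total = (-2)-1 = -3
v=7: not even, total = (-3)-1 = -4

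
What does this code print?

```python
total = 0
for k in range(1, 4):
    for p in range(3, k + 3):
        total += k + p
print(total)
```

k=1,p=3: total = 0+4 = 4
k=2,p=3: total = 4+5 = 9
k=2,p=4: total = 9+6 = 15
k=3,p=3: total = 15+6 = 21
k=3,p=4: total = 21+7 = 28
k=3,p=5: total = 28+8 = 36

36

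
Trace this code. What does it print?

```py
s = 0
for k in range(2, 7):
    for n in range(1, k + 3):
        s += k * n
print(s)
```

505

k=2,n=1: s = 0+2 = 2
k=2,n=2: s = 2+4 = 6
k=2,n=3: s = 6+6 = 12
k=2,n=4: s = 12+8 = 20
k=3,n=1: s = 20+3 = 23
k=3,n=2: s = 23+6 = 29
k=3,n=3: s = 29+9 = 38
k=3,n=4: s = 38+12 = 50
k=3,n=5: s = 50+15 = 65
k=4,n=1: s = 65+4 = 69
k=4,n=2: s = 69+8 = 77
k=4,n=3: s = 77+12 = 89
k=4,n=4: s = 89+16 = 105
k=4,n=5: s = 105+20 = 125
k=4,n=6: s = 125+24 = 149
k=5,n=1: s = 149+5 = 154
k=5,n=2: s = 154+10 = 164
k=5,n=3: s = 164+15 = 179
k=5,n=4: s = 179+20 = 199
k=5,n=5: s = 199+25 = 224
k=5,n=6: s = 224+30 = 254
k=5,n=7: s = 254+35 = 289
k=6,n=1: s = 289+6 = 295
k=6,n=2: s = 295+12 = 307
k=6,n=3: s = 307+18 = 325
k=6,n=4: s = 325+24 = 349
k=6,n=5: s = 349+30 = 379
k=6,n=6: s = 379+36 = 415
k=6,n=7: s = 415+42 = 457
k=6,n=8: s = 457+48 = 505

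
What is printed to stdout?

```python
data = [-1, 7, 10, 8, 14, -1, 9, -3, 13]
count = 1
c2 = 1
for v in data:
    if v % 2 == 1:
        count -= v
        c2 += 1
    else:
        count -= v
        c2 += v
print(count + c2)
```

-16

v=-1: odd, count = 1-(-1) = 2; c2=2
v=7: odd, count = 2-7 = -5; c2=3
v=10: not odd, count = (-5)-10 = -15; c2=13
v=8: not odd, count = (-15)-8 = -23; c2=21
v=14: not odd, count = (-23)-14 = -37; c2=35
v=-1: odd, count = (-37)-(-1) = -36; c2=36
v=9: odd, count = (-36)-9 = -45; c2=37
v=-3: odd, count = (-45)-(-3) = -42; c2=38
v=13: odd, count = (-42)-13 = -55; c2=39
count+c2 = (-55)+39 = -16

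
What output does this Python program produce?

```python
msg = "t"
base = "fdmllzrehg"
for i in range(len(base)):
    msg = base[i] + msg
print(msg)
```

i=0: prepend 'f' → 'ft'
i=1: prepend 'd' → 'dft'
i=2: prepend 'm' → 'mdft'
i=3: prepend 'l' → 'lmdft'
i=4: prepend 'l' → 'llmdft'
i=5: prepend 'z' → 'zllmdft'
i=6: prepend 'r' → 'rzllmdft'
i=7: prepend 'e' → 'erzllmdft'
i=8: prepend 'h' → 'herzllmdft'
i=9: prepend 'g' → 'gherzllmdft'

gherzllmdft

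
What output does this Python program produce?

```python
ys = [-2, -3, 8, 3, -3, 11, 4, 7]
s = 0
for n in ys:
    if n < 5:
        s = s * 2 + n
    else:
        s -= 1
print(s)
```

-57

n=-2: <5, s = 0*2+(-2) = -2
n=-3: <5, s = (-2)*2+(-3) = -7
n=8: not <5, s = (-7)-1 = -8
n=3: <5, s = (-8)*2+3 = -13
n=-3: <5, s = (-13)*2+(-3) = -29
n=11: not <5, s = (-29)-1 = -30
n=4: <5, s = (-30)*2+4 = -56
n=7: not <5, s = (-56)-1 = -57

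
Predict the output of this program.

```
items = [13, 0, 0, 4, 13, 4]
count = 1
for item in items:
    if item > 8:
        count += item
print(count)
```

item=13: >8, count = 1+13 = 14
item=0: not >8
item=0: not >8
item=4: not >8
item=13: >8, count = 14+13 = 27
item=4: not >8

27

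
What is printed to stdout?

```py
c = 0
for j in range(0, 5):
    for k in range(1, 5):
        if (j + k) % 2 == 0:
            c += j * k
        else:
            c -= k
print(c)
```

28

j=0,k=1: odd sum, c = 0-1 = -1
j=0,k=2: even sum, c = (-1)+0 = -1
j=0,k=3: odd sum, c = (-1)-3 = -4
j=0,k=4: even sum, c = (-4)+0 = -4
j=1,k=1: even sum, c = (-4)+1 = -3
j=1,k=2: odd sum, c = (-3)-2 = -5
j=1,k=3: even sum, c = (-5)+3 = -2
j=1,k=4: odd sum, c = (-2)-4 = -6
j=2,k=1: odd sum, c = (-6)-1 = -7
j=2,k=2: even sum, c = (-7)+4 = -3
j=2,k=3: odd sum, c = (-3)-3 = -6
j=2,k=4: even sum, c = (-6)+8 = 2
j=3,k=1: even sum, c = 2+3 = 5
j=3,k=2: odd sum, c = 5-2 = 3
j=3,k=3: even sum, c = 3+9 = 12
j=3,k=4: odd sum, c = 12-4 = 8
j=4,k=1: odd sum, c = 8-1 = 7
j=4,k=2: even sum, c = 7+8 = 15
j=4,k=3: odd sum, c = 15-3 = 12
j=4,k=4: even sum, c = 12+16 = 28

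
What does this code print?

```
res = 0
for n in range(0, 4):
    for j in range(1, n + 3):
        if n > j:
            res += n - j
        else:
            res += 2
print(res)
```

n=0,j=1: not 0>1, res = 0+2 = 2
n=0,j=2: not 0>2, res = 2+2 = 4
n=1,j=1: not 1>1, res = 4+2 = 6
n=1,j=2: not 1>2, res = 6+2 = 8
n=1,j=3: not 1>3, res = 8+2 = 10
n=2,j=1: 2>1, res = 10+1 = 11
n=2,j=2: not 2>2, res = 11+2 = 13
n=2,j=3: not 2>3, res = 13+2 = 15
n=2,j=4: not 2>4, res = 15+2 = 17
n=3,j=1: 3>1, res = 17+2 = 19
n=3,j=2: 3>2, res = 19+1 = 20
n=3,j=3: not 3>3, res = 20+2 = 22
n=3,j=4: not 3>4, res = 22+2 = 24
n=3,j=5: not 3>5, res = 24+2 = 26

26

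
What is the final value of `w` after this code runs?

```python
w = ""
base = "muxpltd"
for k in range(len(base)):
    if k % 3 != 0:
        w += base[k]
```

k=0: skip
k=1: add 'u' → 'u'
k=2: add 'x' → 'ux'
k=3: skip
k=4: add 'l' → 'uxl'
k=5: add 't' → 'uxlt'
k=6: skip

'uxlt'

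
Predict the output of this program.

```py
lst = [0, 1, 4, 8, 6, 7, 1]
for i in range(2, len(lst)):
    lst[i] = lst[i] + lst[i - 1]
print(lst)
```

i=2: lst[2] = 4+1 = 5 → [0, 1, 5, 8, 6, 7, 1]
i=3: lst[3] = 8+5 = 13 → [0, 1, 5, 13, 6, 7, 1]
i=4: lst[4] = 6+13 = 19 → [0, 1, 5, 13, 19, 7, 1]
i=5: lst[5] = 7+19 = 26 → [0, 1, 5, 13, 19, 26, 1]
i=6: lst[6] = 1+26 = 27 → [0, 1, 5, 13, 19, 26, 27]

[0, 1, 5, 13, 19, 26, 27]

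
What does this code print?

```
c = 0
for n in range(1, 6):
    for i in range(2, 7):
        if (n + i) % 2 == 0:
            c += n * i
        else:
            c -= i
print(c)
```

92

n=1,i=2: odd sum, c = 0-2 = -2
n=1,i=3: even sum, c = (-2)+3 = 1
n=1,i=4: odd sum, c = 1-4 = -3
n=1,i=5: even sum, c = (-3)+5 = 2
n=1,i=6: odd sum, c = 2-6 = -4
n=2,i=2: even sum, c = (-4)+4 = 0
n=2,i=3: odd sum, c = 0-3 = -3
n=2,i=4: even sum, c = (-3)+8 = 5
n=2,i=5: odd sum, c = 5-5 = 0
n=2,i=6: even sum, c = 0+12 = 12
n=3,i=2: odd sum, c = 12-2 = 10
n=3,i=3: even sum, c = 10+9 = 19
n=3,i=4: odd sum, c = 19-4 = 15
n=3,i=5: even sum, c = 15+15 = 30
n=3,i=6: odd sum, c = 30-6 = 24
n=4,i=2: even sum, c = 24+8 = 32
n=4,i=3: odd sum, c = 32-3 = 29
n=4,i=4: even sum, c = 29+16 = 45
n=4,i=5: odd sum, c = 45-5 = 40
n=4,i=6: even sum, c = 40+24 = 64
n=5,i=2: odd sum, c = 64-2 = 62
n=5,i=3: even sum, c = 62+15 = 77
n=5,i=4: odd sum, c = 77-4 = 73
n=5,i=5: even sum, c = 73+25 = 98
n=5,i=6: odd sum, c = 98-6 = 92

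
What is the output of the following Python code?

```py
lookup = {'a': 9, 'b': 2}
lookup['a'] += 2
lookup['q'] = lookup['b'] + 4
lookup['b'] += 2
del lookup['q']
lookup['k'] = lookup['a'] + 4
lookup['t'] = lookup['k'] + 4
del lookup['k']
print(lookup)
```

{'a': 11, 'b': 4, 't': 19}

lookup['a'] = 9+2 = 11 → {'a': 11, 'b': 2}
lookup['q'] = lookup['b']+4 = 6 → {'a': 11, 'b': 2, 'q': 6}
lookup['b'] = 2+2 = 4 → {'a': 11, 'b': 4, 'q': 6}
del 'q' → {'a': 11, 'b': 4}
lookup['k'] = lookup['a']+4 = 15 → {'a': 11, 'b': 4, 'k': 15}
lookup['t'] = lookup['k']+4 = 19 → {'a': 11, 'b': 4, 'k': 15, 't': 19}
del 'k' → {'a': 11, 'b': 4, 't': 19}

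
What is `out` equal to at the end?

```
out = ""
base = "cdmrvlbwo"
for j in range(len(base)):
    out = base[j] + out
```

'owblvrmdc'

j=0: prepend 'c' → 'c'
j=1: prepend 'd' → 'dc'
j=2: prepend 'm' → 'mdc'
j=3: prepend 'r' → 'rmdc'
j=4: prepend 'v' → 'vrmdc'
j=5: prepend 'l' → 'lvrmdc'
j=6: prepend 'b' → 'blvrmdc'
j=7: prepend 'w' → 'wblvrmdc'
j=8: prepend 'o' → 'owblvrmdc'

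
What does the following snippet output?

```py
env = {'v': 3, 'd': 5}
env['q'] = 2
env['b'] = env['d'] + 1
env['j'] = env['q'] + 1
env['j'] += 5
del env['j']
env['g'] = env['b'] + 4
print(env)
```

{'v': 3, 'd': 5, 'q': 2, 'b': 6, 'g': 10}

env['q'] = 2 → {'v': 3, 'd': 5, 'q': 2}
env['b'] = env['d']+1 = 6 → {'v': 3, 'd': 5, 'q': 2, 'b': 6}
env['j'] = env['q']+1 = 3 → {'v': 3, 'd': 5, 'q': 2, 'b': 6, 'j': 3}
env['j'] = 3+5 = 8 → {'v': 3, 'd': 5, 'q': 2, 'b': 6, 'j': 8}
del 'j' → {'v': 3, 'd': 5, 'q': 2, 'b': 6}
env['g'] = env['b']+4 = 10 → {'v': 3, 'd': 5, 'q': 2, 'b': 6, 'g': 10}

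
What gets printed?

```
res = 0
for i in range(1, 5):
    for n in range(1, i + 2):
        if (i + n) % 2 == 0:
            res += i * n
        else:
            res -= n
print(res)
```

i=1,n=1: even sum, res = 0+1 = 1
i=1,n=2: odd sum, res = 1-2 = -1
i=2,n=1: odd sum, res = (-1)-1 = -2
i=2,n=2: even sum, res = (-2)+4 = 2
i=2,n=3: odd sum, res = 2-3 = -1
i=3,n=1: even sum, res = (-1)+3 = 2
i=3,n=2: odd sum, res = 2-2 = 0
i=3,n=3: even sum, res = 0+9 = 9
i=3,n=4: odd sum, res = 9-4 = 5
i=4,n=1: odd sum, res = 5-1 = 4
i=4,n=2: even sum, res = 4+8 = 12
i=4,n=3: odd sum, res = 12-3 = 9
i=4,n=4: even sum, res = 9+16 = 25
i=4,n=5: odd sum, res = 25-5 = 20

20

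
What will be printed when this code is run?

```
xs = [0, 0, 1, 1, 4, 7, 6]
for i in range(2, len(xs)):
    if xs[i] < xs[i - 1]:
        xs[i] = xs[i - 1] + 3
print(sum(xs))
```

23

i=2: 1>=0, unchanged → [0, 0, 1, 1, 4, 7, 6]
i=3: 1>=1, unchanged → [0, 0, 1, 1, 4, 7, 6]
i=4: 4>=1, unchanged → [0, 0, 1, 1, 4, 7, 6]
i=5: 7>=4, unchanged → [0, 0, 1, 1, 4, 7, 6]
i=6: 6<7, xs[6] = 7+3 = 10 → [0, 0, 1, 1, 4, 7, 10]
sum = 23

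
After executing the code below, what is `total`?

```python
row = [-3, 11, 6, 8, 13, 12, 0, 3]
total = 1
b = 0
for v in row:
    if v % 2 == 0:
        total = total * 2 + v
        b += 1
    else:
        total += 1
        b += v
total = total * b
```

4396

v=-3: not even, total = 1+1 = 2; b=-3
v=11: not even, total = 2+1 = 3; b=8
v=6: even, total = 3*2+6 = 12; b=9
v=8: even, total = 12*2+8 = 32; b=10
v=13: not even, total = 32+1 = 33; b=23
v=12: even, total = 33*2+12 = 78; b=24
v=0: even, total = 78*2+0 = 156; b=25
v=3: not even, total = 156+1 = 157; b=28
total*b = 157*28 = 4396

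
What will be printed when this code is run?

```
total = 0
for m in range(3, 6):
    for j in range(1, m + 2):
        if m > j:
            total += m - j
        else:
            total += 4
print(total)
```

m=3,j=1: 3>1, total = 0+2 = 2
m=3,j=2: 3>2, total = 2+1 = 3
m=3,j=3: not 3>3, total = 3+4 = 7
m=3,j=4: not 3>4, total = 7+4 = 11
m=4,j=1: 4>1, total = 11+3 = 14
m=4,j=2: 4>2, total = 14+2 = 16
m=4,j=3: 4>3, total = 16+1 = 17
m=4,j=4: not 4>4, total = 17+4 = 21
m=4,j=5: not 4>5, total = 21+4 = 25
m=5,j=1: 5>1, total = 25+4 = 29
m=5,j=2: 5>2, total = 29+3 = 32
m=5,j=3: 5>3, total = 32+2 = 34
m=5,j=4: 5>4, total = 34+1 = 35
m=5,j=5: not 5>5, total = 35+4 = 39
m=5,j=6: not 5>6, total = 39+4 = 43

43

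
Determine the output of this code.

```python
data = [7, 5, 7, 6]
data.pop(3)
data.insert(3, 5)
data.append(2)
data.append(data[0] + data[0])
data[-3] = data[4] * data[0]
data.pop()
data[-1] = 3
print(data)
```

[7, 5, 7, 14, 3]

pop(3) removes 6 → [7, 5, 7]
insert 5 at 3 → [7, 5, 7, 5]
append 2 → [7, 5, 7, 5, 2]
append data[0]+data[0] = 7+7 = 14 → [7, 5, 7, 5, 2, 14]
data[-3] = data[4]*data[0] = 2*7 = 14 → [7, 5, 7, 14, 2, 14]
pop() removes 14 → [7, 5, 7, 14, 2]
data[-1] = 3 → [7, 5, 7, 14, 3]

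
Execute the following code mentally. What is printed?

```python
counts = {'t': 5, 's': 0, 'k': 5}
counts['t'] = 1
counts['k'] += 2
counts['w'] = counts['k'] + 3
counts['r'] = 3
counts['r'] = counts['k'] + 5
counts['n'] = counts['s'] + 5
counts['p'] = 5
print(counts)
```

{'t': 1, 's': 0, 'k': 7, 'w': 10, 'r': 12, 'n': 5, 'p': 5}

counts['t'] = 1 → {'t': 1, 's': 0, 'k': 5}
counts['k'] = 5+2 = 7 → {'t': 1, 's': 0, 'k': 7}
counts['w'] = counts['k']+3 = 10 → {'t': 1, 's': 0, 'k': 7, 'w': 10}
counts['r'] = 3 → {'t': 1, 's': 0, 'k': 7, 'w': 10, 'r': 3}
counts['r'] = counts['k']+5 = 12 → {'t': 1, 's': 0, 'k': 7, 'w': 10, 'r': 12}
counts['n'] = counts['s']+5 = 5 → {'t': 1, 's': 0, 'k': 7, 'w': 10, 'r': 12, 'n': 5}
counts['p'] = 5 → {'t': 1, 's': 0, 'k': 7, 'w': 10, 'r': 12, 'n': 5, 'p': 5}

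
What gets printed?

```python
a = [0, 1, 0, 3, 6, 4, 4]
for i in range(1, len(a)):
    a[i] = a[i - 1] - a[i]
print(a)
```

[0, -1, -1, -4, -10, -14, -18]

i=1: a[1] = 0-1 = -1 → [0, -1, 0, 3, 6, 4, 4]
i=2: a[2] = (-1)-0 = -1 → [0, -1, -1, 3, 6, 4, 4]
i=3: a[3] = (-1)-3 = -4 → [0, -1, -1, -4, 6, 4, 4]
i=4: a[4] = (-4)-6 = -10 → [0, -1, -1, -4, -10, 4, 4]
i=5: a[5] = (-10)-4 = -14 → [0, -1, -1, -4, -10, -14, 4]
i=6: a[6] = (-14)-4 = -18 → [0, -1, -1, -4, -10, -14, -18]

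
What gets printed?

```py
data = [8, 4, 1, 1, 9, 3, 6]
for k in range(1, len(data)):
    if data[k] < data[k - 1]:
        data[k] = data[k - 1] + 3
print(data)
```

[8, 11, 14, 17, 20, 23, 26]

k=1: 4<8, data[1] = 8+3 = 11 → [8, 11, 1, 1, 9, 3, 6]
k=2: 1<11, data[2] = 11+3 = 14 → [8, 11, 14, 1, 9, 3, 6]
k=3: 1<14, data[3] = 14+3 = 17 → [8, 11, 14, 17, 9, 3, 6]
k=4: 9<17, data[4] = 17+3 = 20 → [8, 11, 14, 17, 20, 3, 6]
k=5: 3<20, data[5] = 20+3 = 23 → [8, 11, 14, 17, 20, 23, 6]
k=6: 6<23, data[6] = 23+3 = 26 → [8, 11, 14, 17, 20, 23, 26]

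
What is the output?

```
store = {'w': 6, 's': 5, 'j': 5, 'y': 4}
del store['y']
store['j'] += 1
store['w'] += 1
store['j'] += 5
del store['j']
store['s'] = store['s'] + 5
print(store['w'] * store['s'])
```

70

del 'y' → {'w': 6, 's': 5, 'j': 5}
store['j'] = 5+1 = 6 → {'w': 6, 's': 5, 'j': 6}
store['w'] = 6+1 = 7 → {'w': 7, 's': 5, 'j': 6}
store['j'] = 6+5 = 11 → {'w': 7, 's': 5, 'j': 11}
del 'j' → {'w': 7, 's': 5}
store['s'] = store['s']+5 = 10 → {'w': 7, 's': 10}
store['w']*store['s'] = 7*10 = 70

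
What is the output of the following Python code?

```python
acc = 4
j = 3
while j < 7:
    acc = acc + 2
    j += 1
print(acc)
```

j=3: acc = 4+2 = 6
j=4: acc = 6+2 = 8
j=5: acc = 8+2 = 10
j=6: acc = 10+2 = 12

12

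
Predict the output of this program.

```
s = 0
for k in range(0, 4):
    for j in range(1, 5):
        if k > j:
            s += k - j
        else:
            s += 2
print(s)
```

k=0,j=1: not 0>1, s = 0+2 = 2
k=0,j=2: not 0>2, s = 2+2 = 4
k=0,j=3: not 0>3, s = 4+2 = 6
k=0,j=4: not 0>4, s = 6+2 = 8
k=1,j=1: not 1>1, s = 8+2 = 10
k=1,j=2: not 1>2, s = 10+2 = 12
k=1,j=3: not 1>3, s = 12+2 = 14
k=1,j=4: not 1>4, s = 14+2 = 16
k=2,j=1: 2>1, s = 16+1 = 17
k=2,j=2: not 2>2, s = 17+2 = 19
k=2,j=3: not 2>3, s = 19+2 = 21
k=2,j=4: not 2>4, s = 21+2 = 23
k=3,j=1: 3>1, s = 23+2 = 25
k=3,j=2: 3>2, s = 25+1 = 26
k=3,j=3: not 3>3, s = 26+2 = 28
k=3,j=4: not 3>4, s = 28+2 = 30

30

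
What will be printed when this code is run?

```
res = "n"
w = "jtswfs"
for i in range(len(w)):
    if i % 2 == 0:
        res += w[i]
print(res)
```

i=0: add 'j' → 'nj'
i=1: skip
i=2: add 's' → 'njs'
i=3: skip
i=4: add 'f' → 'njsf'
i=5: skip

njsf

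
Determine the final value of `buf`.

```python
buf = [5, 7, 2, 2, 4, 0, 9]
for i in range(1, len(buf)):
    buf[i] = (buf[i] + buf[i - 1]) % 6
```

[5, 0, 2, 4, 2, 2, 5]

i=1: buf[1] = (7+5)%6 = 0 → [5, 0, 2, 2, 4, 0, 9]
i=2: buf[2] = (2+0)%6 = 2 → [5, 0, 2, 2, 4, 0, 9]
i=3: buf[3] = (2+2)%6 = 4 → [5, 0, 2, 4, 4, 0, 9]
i=4: buf[4] = (4+4)%6 = 2 → [5, 0, 2, 4, 2, 0, 9]
i=5: buf[5] = (0+2)%6 = 2 → [5, 0, 2, 4, 2, 2, 9]
i=6: buf[6] = (9+2)%6 = 5 → [5, 0, 2, 4, 2, 2, 5]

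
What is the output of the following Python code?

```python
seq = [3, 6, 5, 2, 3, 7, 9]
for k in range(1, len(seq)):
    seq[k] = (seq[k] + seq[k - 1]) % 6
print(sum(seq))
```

k=1: seq[1] = (6+3)%6 = 3 → [3, 3, 5, 2, 3, 7, 9]
k=2: seq[2] = (5+3)%6 = 2 → [3, 3, 2, 2, 3, 7, 9]
k=3: seq[3] = (2+2)%6 = 4 → [3, 3, 2, 4, 3, 7, 9]
k=4: seq[4] = (3+4)%6 = 1 → [3, 3, 2, 4, 1, 7, 9]
k=5: seq[5] = (7+1)%6 = 2 → [3, 3, 2, 4, 1, 2, 9]
k=6: seq[6] = (9+2)%6 = 5 → [3, 3, 2, 4, 1, 2, 5]
sum = 20

20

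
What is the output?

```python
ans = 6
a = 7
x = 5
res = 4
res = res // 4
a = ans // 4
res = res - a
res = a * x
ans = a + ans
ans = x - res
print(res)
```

5

res = 4//4 = 1
a = 6//4 = 1
res = 1-1 = 0
res = 1*5 = 5
ans = 1+6 = 7
ans = 5-5 = 0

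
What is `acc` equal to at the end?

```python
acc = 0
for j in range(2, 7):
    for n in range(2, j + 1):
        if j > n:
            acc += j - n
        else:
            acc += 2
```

30

j=2,n=2: not 2>2, acc = 0+2 = 2
j=3,n=2: 3>2, acc = 2+1 = 3
j=3,n=3: not 3>3, acc = 3+2 = 5
j=4,n=2: 4>2, acc = 5+2 = 7
j=4,n=3: 4>3, acc = 7+1 = 8
j=4,n=4: not 4>4, acc = 8+2 = 10
j=5,n=2: 5>2, acc = 10+3 = 13
j=5,n=3: 5>3, acc = 13+2 = 15
j=5,n=4: 5>4, acc = 15+1 = 16
j=5,n=5: not 5>5, acc = 16+2 = 18
j=6,n=2: 6>2, acc = 18+4 = 22
j=6,n=3: 6>3, acc = 22+3 = 25
j=6,n=4: 6>4, acc = 25+2 = 27
j=6,n=5: 6>5, acc = 27+1 = 28
j=6,n=6: not 6>6, acc = 28+2 = 30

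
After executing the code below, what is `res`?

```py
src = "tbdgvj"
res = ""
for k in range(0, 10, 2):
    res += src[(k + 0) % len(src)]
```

'tdvtd'

k=0: add src[0]='t' → 't'
k=2: add src[2]='d' → 'td'
k=4: add src[4]='v' → 'tdv'
k=6: add src[0]='t' → 'tdvt'
k=8: add src[2]='d' → 'tdvtd'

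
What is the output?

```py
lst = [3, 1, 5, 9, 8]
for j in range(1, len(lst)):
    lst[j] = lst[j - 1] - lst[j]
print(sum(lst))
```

-30

j=1: lst[1] = 3-1 = 2 → [3, 2, 5, 9, 8]
j=2: lst[2] = 2-5 = -3 → [3, 2, -3, 9, 8]
j=3: lst[3] = (-3)-9 = -12 → [3, 2, -3, -12, 8]
j=4: lst[4] = (-12)-8 = -20 → [3, 2, -3, -12, -20]
sum = -30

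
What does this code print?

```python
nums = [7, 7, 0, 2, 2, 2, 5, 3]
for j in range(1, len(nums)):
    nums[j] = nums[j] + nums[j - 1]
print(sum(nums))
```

j=1: nums[1] = 7+7 = 14 → [7, 14, 0, 2, 2, 2, 5, 3]
j=2: nums[2] = 0+14 = 14 → [7, 14, 14, 2, 2, 2, 5, 3]
j=3: nums[3] = 2+14 = 16 → [7, 14, 14, 16, 2, 2, 5, 3]
j=4: nums[4] = 2+16 = 18 → [7, 14, 14, 16, 18, 2, 5, 3]
j=5: nums[5] = 2+18 = 20 → [7, 14, 14, 16, 18, 20, 5, 3]
j=6: nums[6] = 5+20 = 25 → [7, 14, 14, 16, 18, 20, 25, 3]
j=7: nums[7] = 3+25 = 28 → [7, 14, 14, 16, 18, 20, 25, 28]
sum = 142

142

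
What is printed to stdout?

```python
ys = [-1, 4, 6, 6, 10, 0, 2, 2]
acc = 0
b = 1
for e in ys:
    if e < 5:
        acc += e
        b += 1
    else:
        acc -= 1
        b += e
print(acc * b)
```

112

e=-1: <5, acc = 0+(-1) = -1; b=2
e=4: <5, acc = (-1)+4 = 3; b=3
e=6: not <5, acc = 3-1 = 2; b=9
e=6: not <5, acc = 2-1 = 1; b=15
e=10: not <5, acc = 1-1 = 0; b=25
e=0: <5, acc = 0+0 = 0; b=26
e=2: <5, acc = 0+2 = 2; b=27
e=2: <5, acc = 2+2 = 4; b=28
acc*b = 4*28 = 112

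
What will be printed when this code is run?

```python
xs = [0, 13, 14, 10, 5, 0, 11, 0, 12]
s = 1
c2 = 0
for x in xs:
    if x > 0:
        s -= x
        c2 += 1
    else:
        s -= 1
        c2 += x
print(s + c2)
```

-61

x=0: not >0, s = 1-1 = 0; c2=0
x=13: >0, s = 0-13 = -13; c2=1
x=14: >0, s = (-13)-14 = -27; c2=2
x=10: >0, s = (-27)-10 = -37; c2=3
x=5: >0, s = (-37)-5 = -42; c2=4
x=0: not >0, s = (-42)-1 = -43; c2=4
x=11: >0, s = (-43)-11 = -54; c2=5
x=0: not >0, s = (-54)-1 = -55; c2=5
x=12: >0, s = (-55)-12 = -67; c2=6
s+c2 = (-67)+6 = -61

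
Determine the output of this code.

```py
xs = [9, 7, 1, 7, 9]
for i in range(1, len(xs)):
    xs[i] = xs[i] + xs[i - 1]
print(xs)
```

i=1: xs[1] = 7+9 = 16 → [9, 16, 1, 7, 9]
i=2: xs[2] = 1+16 = 17 → [9, 16, 17, 7, 9]
i=3: xs[3] = 7+17 = 24 → [9, 16, 17, 24, 9]
i=4: xs[4] = 9+24 = 33 → [9, 16, 17, 24, 33]

[9, 16, 17, 24, 33]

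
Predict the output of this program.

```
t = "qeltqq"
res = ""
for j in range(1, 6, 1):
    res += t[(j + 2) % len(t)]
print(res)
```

tqqqe

j=1: add t[3]='t' → 't'
j=2: add t[4]='q' → 'tq'
j=3: add t[5]='q' → 'tqq'
j=4: add t[0]='q' → 'tqqq'
j=5: add t[1]='e' → 'tqqqe'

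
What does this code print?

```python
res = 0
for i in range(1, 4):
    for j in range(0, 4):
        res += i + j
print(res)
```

42

i=1,j=0: res = 0+1 = 1
i=1,j=1: res = 1+2 = 3
i=1,j=2: res = 3+3 = 6
i=1,j=3: res = 6+4 = 10
i=2,j=0: res = 10+2 = 12
i=2,j=1: res = 12+3 = 15
i=2,j=2: res = 15+4 = 19
i=2,j=3: res = 19+5 = 24
i=3,j=0: res = 24+3 = 27
i=3,j=1: res = 27+4 = 31
i=3,j=2: res = 31+5 = 36
i=3,j=3: res = 36+6 = 42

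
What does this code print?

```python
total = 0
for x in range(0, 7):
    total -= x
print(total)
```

x=0: total = 0-0 = 0
x=1: total = 0-1 = -1
x=2: total = (-1)-2 = -3
x=3: total = (-3)-3 = -6
x=4: total = (-6)-4 = -10
x=5: total = (-10)-5 = -15
x=6: total = (-15)-6 = -21

-21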